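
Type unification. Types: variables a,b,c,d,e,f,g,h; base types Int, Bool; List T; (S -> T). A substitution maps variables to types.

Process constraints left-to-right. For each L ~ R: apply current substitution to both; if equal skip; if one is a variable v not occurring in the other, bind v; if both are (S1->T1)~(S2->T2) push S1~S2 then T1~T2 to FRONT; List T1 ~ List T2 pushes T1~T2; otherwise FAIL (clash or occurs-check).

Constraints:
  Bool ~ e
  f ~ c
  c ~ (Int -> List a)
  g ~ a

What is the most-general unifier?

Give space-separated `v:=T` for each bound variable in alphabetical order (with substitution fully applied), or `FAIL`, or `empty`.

Answer: c:=(Int -> List a) e:=Bool f:=(Int -> List a) g:=a

Derivation:
step 1: unify Bool ~ e  [subst: {-} | 3 pending]
  bind e := Bool
step 2: unify f ~ c  [subst: {e:=Bool} | 2 pending]
  bind f := c
step 3: unify c ~ (Int -> List a)  [subst: {e:=Bool, f:=c} | 1 pending]
  bind c := (Int -> List a)
step 4: unify g ~ a  [subst: {e:=Bool, f:=c, c:=(Int -> List a)} | 0 pending]
  bind g := a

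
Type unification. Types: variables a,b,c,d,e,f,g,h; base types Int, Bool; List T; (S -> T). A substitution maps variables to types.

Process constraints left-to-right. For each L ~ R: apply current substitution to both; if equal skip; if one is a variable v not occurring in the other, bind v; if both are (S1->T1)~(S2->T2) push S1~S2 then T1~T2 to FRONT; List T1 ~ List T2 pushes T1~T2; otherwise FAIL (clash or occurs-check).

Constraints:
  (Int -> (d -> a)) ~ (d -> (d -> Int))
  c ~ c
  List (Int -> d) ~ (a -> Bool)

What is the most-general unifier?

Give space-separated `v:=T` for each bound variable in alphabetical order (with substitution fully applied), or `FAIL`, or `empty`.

step 1: unify (Int -> (d -> a)) ~ (d -> (d -> Int))  [subst: {-} | 2 pending]
  -> decompose arrow: push Int~d, (d -> a)~(d -> Int)
step 2: unify Int ~ d  [subst: {-} | 3 pending]
  bind d := Int
step 3: unify (Int -> a) ~ (Int -> Int)  [subst: {d:=Int} | 2 pending]
  -> decompose arrow: push Int~Int, a~Int
step 4: unify Int ~ Int  [subst: {d:=Int} | 3 pending]
  -> identical, skip
step 5: unify a ~ Int  [subst: {d:=Int} | 2 pending]
  bind a := Int
step 6: unify c ~ c  [subst: {d:=Int, a:=Int} | 1 pending]
  -> identical, skip
step 7: unify List (Int -> Int) ~ (Int -> Bool)  [subst: {d:=Int, a:=Int} | 0 pending]
  clash: List (Int -> Int) vs (Int -> Bool)

Answer: FAIL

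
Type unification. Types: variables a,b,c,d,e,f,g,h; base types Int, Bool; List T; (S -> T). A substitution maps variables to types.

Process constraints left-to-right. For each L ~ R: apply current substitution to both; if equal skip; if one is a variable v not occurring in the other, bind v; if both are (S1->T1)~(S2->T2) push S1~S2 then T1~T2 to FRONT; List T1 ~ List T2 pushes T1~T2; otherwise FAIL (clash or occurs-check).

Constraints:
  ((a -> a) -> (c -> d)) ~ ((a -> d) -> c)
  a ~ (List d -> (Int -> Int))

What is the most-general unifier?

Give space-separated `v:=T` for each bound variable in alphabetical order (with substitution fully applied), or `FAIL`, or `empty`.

step 1: unify ((a -> a) -> (c -> d)) ~ ((a -> d) -> c)  [subst: {-} | 1 pending]
  -> decompose arrow: push (a -> a)~(a -> d), (c -> d)~c
step 2: unify (a -> a) ~ (a -> d)  [subst: {-} | 2 pending]
  -> decompose arrow: push a~a, a~d
step 3: unify a ~ a  [subst: {-} | 3 pending]
  -> identical, skip
step 4: unify a ~ d  [subst: {-} | 2 pending]
  bind a := d
step 5: unify (c -> d) ~ c  [subst: {a:=d} | 1 pending]
  occurs-check fail

Answer: FAIL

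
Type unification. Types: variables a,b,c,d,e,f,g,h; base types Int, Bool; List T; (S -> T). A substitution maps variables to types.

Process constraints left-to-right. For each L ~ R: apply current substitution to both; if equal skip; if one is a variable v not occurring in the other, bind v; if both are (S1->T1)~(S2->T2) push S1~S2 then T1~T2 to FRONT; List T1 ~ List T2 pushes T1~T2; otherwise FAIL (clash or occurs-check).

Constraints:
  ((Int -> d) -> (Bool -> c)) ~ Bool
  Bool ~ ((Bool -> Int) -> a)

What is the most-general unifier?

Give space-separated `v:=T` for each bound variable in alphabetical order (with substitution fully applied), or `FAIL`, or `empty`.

Answer: FAIL

Derivation:
step 1: unify ((Int -> d) -> (Bool -> c)) ~ Bool  [subst: {-} | 1 pending]
  clash: ((Int -> d) -> (Bool -> c)) vs Bool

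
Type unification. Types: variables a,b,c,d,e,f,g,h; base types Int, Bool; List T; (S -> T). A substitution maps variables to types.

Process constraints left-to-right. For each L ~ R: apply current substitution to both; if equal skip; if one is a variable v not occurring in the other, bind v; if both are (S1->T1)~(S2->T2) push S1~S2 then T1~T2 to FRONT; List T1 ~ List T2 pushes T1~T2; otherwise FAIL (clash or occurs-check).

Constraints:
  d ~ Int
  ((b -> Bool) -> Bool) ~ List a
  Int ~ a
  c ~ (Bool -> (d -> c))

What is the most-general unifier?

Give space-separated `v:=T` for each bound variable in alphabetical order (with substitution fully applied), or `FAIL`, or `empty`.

Answer: FAIL

Derivation:
step 1: unify d ~ Int  [subst: {-} | 3 pending]
  bind d := Int
step 2: unify ((b -> Bool) -> Bool) ~ List a  [subst: {d:=Int} | 2 pending]
  clash: ((b -> Bool) -> Bool) vs List a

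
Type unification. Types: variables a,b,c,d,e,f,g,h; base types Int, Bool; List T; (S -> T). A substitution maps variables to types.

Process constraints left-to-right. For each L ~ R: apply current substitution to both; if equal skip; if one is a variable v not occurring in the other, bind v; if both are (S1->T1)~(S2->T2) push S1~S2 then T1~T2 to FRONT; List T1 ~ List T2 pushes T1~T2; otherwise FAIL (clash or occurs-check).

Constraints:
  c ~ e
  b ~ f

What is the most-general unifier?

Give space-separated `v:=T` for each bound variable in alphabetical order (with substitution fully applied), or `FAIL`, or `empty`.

step 1: unify c ~ e  [subst: {-} | 1 pending]
  bind c := e
step 2: unify b ~ f  [subst: {c:=e} | 0 pending]
  bind b := f

Answer: b:=f c:=e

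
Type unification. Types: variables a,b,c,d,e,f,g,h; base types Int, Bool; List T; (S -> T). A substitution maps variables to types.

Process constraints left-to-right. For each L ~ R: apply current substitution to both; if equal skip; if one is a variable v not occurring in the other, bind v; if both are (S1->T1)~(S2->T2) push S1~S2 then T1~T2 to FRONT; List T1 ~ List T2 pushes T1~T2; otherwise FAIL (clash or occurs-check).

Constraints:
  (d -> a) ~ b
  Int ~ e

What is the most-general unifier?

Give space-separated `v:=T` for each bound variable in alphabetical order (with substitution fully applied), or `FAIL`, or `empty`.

step 1: unify (d -> a) ~ b  [subst: {-} | 1 pending]
  bind b := (d -> a)
step 2: unify Int ~ e  [subst: {b:=(d -> a)} | 0 pending]
  bind e := Int

Answer: b:=(d -> a) e:=Int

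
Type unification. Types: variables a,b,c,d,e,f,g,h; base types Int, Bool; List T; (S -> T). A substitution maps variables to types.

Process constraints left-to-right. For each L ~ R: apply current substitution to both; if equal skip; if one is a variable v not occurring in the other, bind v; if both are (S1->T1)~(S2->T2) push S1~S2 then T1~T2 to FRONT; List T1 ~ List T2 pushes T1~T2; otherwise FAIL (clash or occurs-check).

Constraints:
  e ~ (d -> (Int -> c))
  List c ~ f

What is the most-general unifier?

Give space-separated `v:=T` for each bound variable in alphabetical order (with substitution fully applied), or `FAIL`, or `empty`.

Answer: e:=(d -> (Int -> c)) f:=List c

Derivation:
step 1: unify e ~ (d -> (Int -> c))  [subst: {-} | 1 pending]
  bind e := (d -> (Int -> c))
step 2: unify List c ~ f  [subst: {e:=(d -> (Int -> c))} | 0 pending]
  bind f := List c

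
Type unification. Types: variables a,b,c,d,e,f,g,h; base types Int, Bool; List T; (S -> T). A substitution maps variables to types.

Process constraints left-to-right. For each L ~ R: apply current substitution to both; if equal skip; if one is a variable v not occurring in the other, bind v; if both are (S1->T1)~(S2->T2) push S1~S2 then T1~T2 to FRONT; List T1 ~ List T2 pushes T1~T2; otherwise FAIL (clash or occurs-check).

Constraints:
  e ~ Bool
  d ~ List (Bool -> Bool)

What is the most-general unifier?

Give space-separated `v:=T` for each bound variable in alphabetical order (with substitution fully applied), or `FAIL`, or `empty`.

step 1: unify e ~ Bool  [subst: {-} | 1 pending]
  bind e := Bool
step 2: unify d ~ List (Bool -> Bool)  [subst: {e:=Bool} | 0 pending]
  bind d := List (Bool -> Bool)

Answer: d:=List (Bool -> Bool) e:=Bool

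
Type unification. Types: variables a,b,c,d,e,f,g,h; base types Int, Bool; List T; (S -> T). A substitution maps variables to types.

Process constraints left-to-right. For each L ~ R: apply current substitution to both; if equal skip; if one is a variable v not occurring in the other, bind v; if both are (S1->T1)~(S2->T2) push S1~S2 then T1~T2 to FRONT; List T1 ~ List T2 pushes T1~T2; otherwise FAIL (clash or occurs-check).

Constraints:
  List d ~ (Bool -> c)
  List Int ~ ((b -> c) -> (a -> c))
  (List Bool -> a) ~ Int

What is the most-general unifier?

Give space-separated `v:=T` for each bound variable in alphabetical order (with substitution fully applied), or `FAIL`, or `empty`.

Answer: FAIL

Derivation:
step 1: unify List d ~ (Bool -> c)  [subst: {-} | 2 pending]
  clash: List d vs (Bool -> c)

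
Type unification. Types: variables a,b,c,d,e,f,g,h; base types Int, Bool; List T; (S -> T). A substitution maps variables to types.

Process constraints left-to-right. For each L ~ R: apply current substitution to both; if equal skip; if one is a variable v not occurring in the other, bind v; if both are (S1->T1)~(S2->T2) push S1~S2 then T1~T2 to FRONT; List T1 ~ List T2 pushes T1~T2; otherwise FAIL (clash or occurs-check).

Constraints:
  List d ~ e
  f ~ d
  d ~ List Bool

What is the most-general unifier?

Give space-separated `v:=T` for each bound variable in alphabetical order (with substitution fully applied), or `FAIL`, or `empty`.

Answer: d:=List Bool e:=List List Bool f:=List Bool

Derivation:
step 1: unify List d ~ e  [subst: {-} | 2 pending]
  bind e := List d
step 2: unify f ~ d  [subst: {e:=List d} | 1 pending]
  bind f := d
step 3: unify d ~ List Bool  [subst: {e:=List d, f:=d} | 0 pending]
  bind d := List Bool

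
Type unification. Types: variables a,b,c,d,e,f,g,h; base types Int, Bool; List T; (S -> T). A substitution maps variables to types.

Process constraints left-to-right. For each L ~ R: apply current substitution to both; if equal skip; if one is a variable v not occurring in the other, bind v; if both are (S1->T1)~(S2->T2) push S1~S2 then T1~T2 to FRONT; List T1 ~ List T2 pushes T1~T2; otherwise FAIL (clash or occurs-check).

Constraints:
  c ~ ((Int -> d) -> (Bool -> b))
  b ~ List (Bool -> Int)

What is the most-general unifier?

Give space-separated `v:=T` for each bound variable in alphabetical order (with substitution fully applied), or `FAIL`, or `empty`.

step 1: unify c ~ ((Int -> d) -> (Bool -> b))  [subst: {-} | 1 pending]
  bind c := ((Int -> d) -> (Bool -> b))
step 2: unify b ~ List (Bool -> Int)  [subst: {c:=((Int -> d) -> (Bool -> b))} | 0 pending]
  bind b := List (Bool -> Int)

Answer: b:=List (Bool -> Int) c:=((Int -> d) -> (Bool -> List (Bool -> Int)))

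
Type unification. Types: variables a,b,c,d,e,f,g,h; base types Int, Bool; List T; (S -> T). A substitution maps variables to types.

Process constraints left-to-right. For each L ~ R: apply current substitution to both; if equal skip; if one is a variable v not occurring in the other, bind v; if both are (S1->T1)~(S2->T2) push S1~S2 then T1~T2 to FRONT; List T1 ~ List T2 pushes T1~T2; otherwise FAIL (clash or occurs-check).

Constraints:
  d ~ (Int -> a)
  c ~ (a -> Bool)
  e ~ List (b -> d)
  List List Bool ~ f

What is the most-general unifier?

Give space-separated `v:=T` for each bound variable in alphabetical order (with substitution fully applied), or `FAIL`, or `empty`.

step 1: unify d ~ (Int -> a)  [subst: {-} | 3 pending]
  bind d := (Int -> a)
step 2: unify c ~ (a -> Bool)  [subst: {d:=(Int -> a)} | 2 pending]
  bind c := (a -> Bool)
step 3: unify e ~ List (b -> (Int -> a))  [subst: {d:=(Int -> a), c:=(a -> Bool)} | 1 pending]
  bind e := List (b -> (Int -> a))
step 4: unify List List Bool ~ f  [subst: {d:=(Int -> a), c:=(a -> Bool), e:=List (b -> (Int -> a))} | 0 pending]
  bind f := List List Bool

Answer: c:=(a -> Bool) d:=(Int -> a) e:=List (b -> (Int -> a)) f:=List List Bool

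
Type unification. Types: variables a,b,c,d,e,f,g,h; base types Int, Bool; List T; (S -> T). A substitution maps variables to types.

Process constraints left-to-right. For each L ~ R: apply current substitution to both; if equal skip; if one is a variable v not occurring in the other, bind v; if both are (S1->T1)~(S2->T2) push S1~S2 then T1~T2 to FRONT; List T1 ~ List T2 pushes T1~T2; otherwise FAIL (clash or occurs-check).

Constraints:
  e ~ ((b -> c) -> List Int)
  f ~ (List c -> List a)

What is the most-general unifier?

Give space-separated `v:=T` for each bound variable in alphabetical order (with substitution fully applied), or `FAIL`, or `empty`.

step 1: unify e ~ ((b -> c) -> List Int)  [subst: {-} | 1 pending]
  bind e := ((b -> c) -> List Int)
step 2: unify f ~ (List c -> List a)  [subst: {e:=((b -> c) -> List Int)} | 0 pending]
  bind f := (List c -> List a)

Answer: e:=((b -> c) -> List Int) f:=(List c -> List a)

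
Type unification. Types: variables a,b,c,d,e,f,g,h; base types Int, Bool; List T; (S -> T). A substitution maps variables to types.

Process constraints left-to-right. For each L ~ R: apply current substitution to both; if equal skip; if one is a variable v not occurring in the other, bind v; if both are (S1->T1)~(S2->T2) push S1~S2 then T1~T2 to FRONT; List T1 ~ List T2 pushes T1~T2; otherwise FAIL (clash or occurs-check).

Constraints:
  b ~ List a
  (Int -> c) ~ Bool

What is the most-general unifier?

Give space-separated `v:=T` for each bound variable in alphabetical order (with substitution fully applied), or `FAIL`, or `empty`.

Answer: FAIL

Derivation:
step 1: unify b ~ List a  [subst: {-} | 1 pending]
  bind b := List a
step 2: unify (Int -> c) ~ Bool  [subst: {b:=List a} | 0 pending]
  clash: (Int -> c) vs Bool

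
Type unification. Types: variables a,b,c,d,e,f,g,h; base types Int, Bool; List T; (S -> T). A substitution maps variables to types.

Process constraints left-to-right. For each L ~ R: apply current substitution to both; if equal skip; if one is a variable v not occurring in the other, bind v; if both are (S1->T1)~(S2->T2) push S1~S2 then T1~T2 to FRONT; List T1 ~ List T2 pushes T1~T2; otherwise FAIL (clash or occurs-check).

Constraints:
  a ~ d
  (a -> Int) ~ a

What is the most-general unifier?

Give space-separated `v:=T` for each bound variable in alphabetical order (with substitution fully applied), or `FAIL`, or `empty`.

Answer: FAIL

Derivation:
step 1: unify a ~ d  [subst: {-} | 1 pending]
  bind a := d
step 2: unify (d -> Int) ~ d  [subst: {a:=d} | 0 pending]
  occurs-check fail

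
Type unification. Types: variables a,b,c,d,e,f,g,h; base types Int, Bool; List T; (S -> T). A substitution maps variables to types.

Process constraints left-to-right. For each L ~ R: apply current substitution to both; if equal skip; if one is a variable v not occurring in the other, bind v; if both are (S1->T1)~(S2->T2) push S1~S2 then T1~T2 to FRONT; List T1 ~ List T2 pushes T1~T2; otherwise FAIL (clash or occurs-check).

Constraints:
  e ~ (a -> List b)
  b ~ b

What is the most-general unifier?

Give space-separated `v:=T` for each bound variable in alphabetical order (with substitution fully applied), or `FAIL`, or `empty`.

Answer: e:=(a -> List b)

Derivation:
step 1: unify e ~ (a -> List b)  [subst: {-} | 1 pending]
  bind e := (a -> List b)
step 2: unify b ~ b  [subst: {e:=(a -> List b)} | 0 pending]
  -> identical, skip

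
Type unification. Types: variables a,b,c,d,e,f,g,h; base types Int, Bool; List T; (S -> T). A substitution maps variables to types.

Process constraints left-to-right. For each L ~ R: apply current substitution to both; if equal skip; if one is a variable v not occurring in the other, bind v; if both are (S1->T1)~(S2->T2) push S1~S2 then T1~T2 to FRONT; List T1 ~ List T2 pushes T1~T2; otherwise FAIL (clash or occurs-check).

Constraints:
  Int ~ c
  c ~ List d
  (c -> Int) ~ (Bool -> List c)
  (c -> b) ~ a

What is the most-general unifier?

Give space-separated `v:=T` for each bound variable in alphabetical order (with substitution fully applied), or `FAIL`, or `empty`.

Answer: FAIL

Derivation:
step 1: unify Int ~ c  [subst: {-} | 3 pending]
  bind c := Int
step 2: unify Int ~ List d  [subst: {c:=Int} | 2 pending]
  clash: Int vs List d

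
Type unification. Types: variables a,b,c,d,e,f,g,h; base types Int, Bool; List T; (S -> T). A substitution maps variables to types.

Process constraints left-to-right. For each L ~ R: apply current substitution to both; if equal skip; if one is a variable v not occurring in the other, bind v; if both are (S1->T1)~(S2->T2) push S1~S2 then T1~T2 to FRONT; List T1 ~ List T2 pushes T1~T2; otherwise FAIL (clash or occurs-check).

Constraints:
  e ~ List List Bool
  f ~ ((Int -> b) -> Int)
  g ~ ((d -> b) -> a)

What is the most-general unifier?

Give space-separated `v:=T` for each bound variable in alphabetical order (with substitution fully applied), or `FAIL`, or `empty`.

Answer: e:=List List Bool f:=((Int -> b) -> Int) g:=((d -> b) -> a)

Derivation:
step 1: unify e ~ List List Bool  [subst: {-} | 2 pending]
  bind e := List List Bool
step 2: unify f ~ ((Int -> b) -> Int)  [subst: {e:=List List Bool} | 1 pending]
  bind f := ((Int -> b) -> Int)
step 3: unify g ~ ((d -> b) -> a)  [subst: {e:=List List Bool, f:=((Int -> b) -> Int)} | 0 pending]
  bind g := ((d -> b) -> a)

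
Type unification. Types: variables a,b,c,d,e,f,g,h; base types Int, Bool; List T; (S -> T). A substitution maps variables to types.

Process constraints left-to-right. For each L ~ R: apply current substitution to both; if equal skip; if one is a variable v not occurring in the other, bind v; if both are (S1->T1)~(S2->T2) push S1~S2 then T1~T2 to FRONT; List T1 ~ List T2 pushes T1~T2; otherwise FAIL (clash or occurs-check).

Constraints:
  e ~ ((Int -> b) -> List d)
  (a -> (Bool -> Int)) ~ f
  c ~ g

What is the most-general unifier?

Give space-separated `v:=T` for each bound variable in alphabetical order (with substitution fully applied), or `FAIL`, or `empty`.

step 1: unify e ~ ((Int -> b) -> List d)  [subst: {-} | 2 pending]
  bind e := ((Int -> b) -> List d)
step 2: unify (a -> (Bool -> Int)) ~ f  [subst: {e:=((Int -> b) -> List d)} | 1 pending]
  bind f := (a -> (Bool -> Int))
step 3: unify c ~ g  [subst: {e:=((Int -> b) -> List d), f:=(a -> (Bool -> Int))} | 0 pending]
  bind c := g

Answer: c:=g e:=((Int -> b) -> List d) f:=(a -> (Bool -> Int))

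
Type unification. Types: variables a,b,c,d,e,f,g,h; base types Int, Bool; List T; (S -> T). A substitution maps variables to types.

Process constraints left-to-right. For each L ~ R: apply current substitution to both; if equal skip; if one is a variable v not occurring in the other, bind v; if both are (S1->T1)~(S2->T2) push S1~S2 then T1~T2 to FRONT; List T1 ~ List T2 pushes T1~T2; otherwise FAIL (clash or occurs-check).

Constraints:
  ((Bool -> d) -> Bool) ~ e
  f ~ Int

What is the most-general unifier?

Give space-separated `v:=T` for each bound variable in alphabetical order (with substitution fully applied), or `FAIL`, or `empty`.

step 1: unify ((Bool -> d) -> Bool) ~ e  [subst: {-} | 1 pending]
  bind e := ((Bool -> d) -> Bool)
step 2: unify f ~ Int  [subst: {e:=((Bool -> d) -> Bool)} | 0 pending]
  bind f := Int

Answer: e:=((Bool -> d) -> Bool) f:=Int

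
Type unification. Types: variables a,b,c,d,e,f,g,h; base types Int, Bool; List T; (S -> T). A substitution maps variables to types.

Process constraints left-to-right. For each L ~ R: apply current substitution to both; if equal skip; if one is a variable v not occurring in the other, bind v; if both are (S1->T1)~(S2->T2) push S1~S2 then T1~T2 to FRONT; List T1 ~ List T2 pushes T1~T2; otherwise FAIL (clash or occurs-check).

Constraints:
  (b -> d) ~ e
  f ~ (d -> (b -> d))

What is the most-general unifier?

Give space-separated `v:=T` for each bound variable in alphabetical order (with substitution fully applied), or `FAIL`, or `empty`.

Answer: e:=(b -> d) f:=(d -> (b -> d))

Derivation:
step 1: unify (b -> d) ~ e  [subst: {-} | 1 pending]
  bind e := (b -> d)
step 2: unify f ~ (d -> (b -> d))  [subst: {e:=(b -> d)} | 0 pending]
  bind f := (d -> (b -> d))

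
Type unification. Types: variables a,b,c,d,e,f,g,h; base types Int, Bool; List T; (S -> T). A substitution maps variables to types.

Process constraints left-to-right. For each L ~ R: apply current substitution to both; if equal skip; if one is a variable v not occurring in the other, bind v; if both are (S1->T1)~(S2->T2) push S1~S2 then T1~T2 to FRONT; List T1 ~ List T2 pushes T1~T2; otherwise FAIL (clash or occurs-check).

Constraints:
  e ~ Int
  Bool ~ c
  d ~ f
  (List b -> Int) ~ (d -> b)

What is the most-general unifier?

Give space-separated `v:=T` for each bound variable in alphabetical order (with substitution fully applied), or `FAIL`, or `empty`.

step 1: unify e ~ Int  [subst: {-} | 3 pending]
  bind e := Int
step 2: unify Bool ~ c  [subst: {e:=Int} | 2 pending]
  bind c := Bool
step 3: unify d ~ f  [subst: {e:=Int, c:=Bool} | 1 pending]
  bind d := f
step 4: unify (List b -> Int) ~ (f -> b)  [subst: {e:=Int, c:=Bool, d:=f} | 0 pending]
  -> decompose arrow: push List b~f, Int~b
step 5: unify List b ~ f  [subst: {e:=Int, c:=Bool, d:=f} | 1 pending]
  bind f := List b
step 6: unify Int ~ b  [subst: {e:=Int, c:=Bool, d:=f, f:=List b} | 0 pending]
  bind b := Int

Answer: b:=Int c:=Bool d:=List Int e:=Int f:=List Int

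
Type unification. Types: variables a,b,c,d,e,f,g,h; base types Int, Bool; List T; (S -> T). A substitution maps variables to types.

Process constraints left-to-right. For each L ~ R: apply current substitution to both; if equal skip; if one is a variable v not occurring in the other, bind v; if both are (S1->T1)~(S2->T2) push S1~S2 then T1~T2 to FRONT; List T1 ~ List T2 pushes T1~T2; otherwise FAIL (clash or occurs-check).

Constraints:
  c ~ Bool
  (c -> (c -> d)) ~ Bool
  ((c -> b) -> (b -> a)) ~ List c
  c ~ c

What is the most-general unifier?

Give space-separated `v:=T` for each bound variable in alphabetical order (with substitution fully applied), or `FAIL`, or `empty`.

Answer: FAIL

Derivation:
step 1: unify c ~ Bool  [subst: {-} | 3 pending]
  bind c := Bool
step 2: unify (Bool -> (Bool -> d)) ~ Bool  [subst: {c:=Bool} | 2 pending]
  clash: (Bool -> (Bool -> d)) vs Bool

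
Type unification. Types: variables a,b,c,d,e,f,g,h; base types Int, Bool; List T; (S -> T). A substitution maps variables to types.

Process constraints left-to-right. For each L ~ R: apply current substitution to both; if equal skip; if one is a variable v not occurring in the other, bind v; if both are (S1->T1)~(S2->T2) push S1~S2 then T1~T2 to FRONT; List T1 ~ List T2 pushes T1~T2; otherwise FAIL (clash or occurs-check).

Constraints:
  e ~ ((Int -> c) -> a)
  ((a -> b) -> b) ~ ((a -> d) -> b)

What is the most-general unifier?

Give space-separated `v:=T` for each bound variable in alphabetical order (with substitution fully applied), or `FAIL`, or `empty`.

Answer: b:=d e:=((Int -> c) -> a)

Derivation:
step 1: unify e ~ ((Int -> c) -> a)  [subst: {-} | 1 pending]
  bind e := ((Int -> c) -> a)
step 2: unify ((a -> b) -> b) ~ ((a -> d) -> b)  [subst: {e:=((Int -> c) -> a)} | 0 pending]
  -> decompose arrow: push (a -> b)~(a -> d), b~b
step 3: unify (a -> b) ~ (a -> d)  [subst: {e:=((Int -> c) -> a)} | 1 pending]
  -> decompose arrow: push a~a, b~d
step 4: unify a ~ a  [subst: {e:=((Int -> c) -> a)} | 2 pending]
  -> identical, skip
step 5: unify b ~ d  [subst: {e:=((Int -> c) -> a)} | 1 pending]
  bind b := d
step 6: unify d ~ d  [subst: {e:=((Int -> c) -> a), b:=d} | 0 pending]
  -> identical, skip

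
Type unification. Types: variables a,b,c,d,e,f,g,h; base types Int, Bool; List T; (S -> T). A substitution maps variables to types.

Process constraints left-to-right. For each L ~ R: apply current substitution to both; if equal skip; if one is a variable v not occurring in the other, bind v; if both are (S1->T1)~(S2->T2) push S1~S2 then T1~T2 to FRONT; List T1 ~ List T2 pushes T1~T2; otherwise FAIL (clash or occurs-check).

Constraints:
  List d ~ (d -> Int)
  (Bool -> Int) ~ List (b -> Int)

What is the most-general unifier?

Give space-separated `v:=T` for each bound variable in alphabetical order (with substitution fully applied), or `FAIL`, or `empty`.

step 1: unify List d ~ (d -> Int)  [subst: {-} | 1 pending]
  clash: List d vs (d -> Int)

Answer: FAIL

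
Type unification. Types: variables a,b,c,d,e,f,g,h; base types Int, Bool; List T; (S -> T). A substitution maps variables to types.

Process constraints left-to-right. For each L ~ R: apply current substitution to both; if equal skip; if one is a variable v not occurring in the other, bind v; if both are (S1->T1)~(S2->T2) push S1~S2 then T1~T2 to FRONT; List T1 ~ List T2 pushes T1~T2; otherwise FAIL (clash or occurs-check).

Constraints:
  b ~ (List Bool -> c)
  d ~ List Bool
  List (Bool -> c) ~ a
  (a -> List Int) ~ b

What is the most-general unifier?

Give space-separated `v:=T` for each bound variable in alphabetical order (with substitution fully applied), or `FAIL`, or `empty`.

Answer: FAIL

Derivation:
step 1: unify b ~ (List Bool -> c)  [subst: {-} | 3 pending]
  bind b := (List Bool -> c)
step 2: unify d ~ List Bool  [subst: {b:=(List Bool -> c)} | 2 pending]
  bind d := List Bool
step 3: unify List (Bool -> c) ~ a  [subst: {b:=(List Bool -> c), d:=List Bool} | 1 pending]
  bind a := List (Bool -> c)
step 4: unify (List (Bool -> c) -> List Int) ~ (List Bool -> c)  [subst: {b:=(List Bool -> c), d:=List Bool, a:=List (Bool -> c)} | 0 pending]
  -> decompose arrow: push List (Bool -> c)~List Bool, List Int~c
step 5: unify List (Bool -> c) ~ List Bool  [subst: {b:=(List Bool -> c), d:=List Bool, a:=List (Bool -> c)} | 1 pending]
  -> decompose List: push (Bool -> c)~Bool
step 6: unify (Bool -> c) ~ Bool  [subst: {b:=(List Bool -> c), d:=List Bool, a:=List (Bool -> c)} | 1 pending]
  clash: (Bool -> c) vs Bool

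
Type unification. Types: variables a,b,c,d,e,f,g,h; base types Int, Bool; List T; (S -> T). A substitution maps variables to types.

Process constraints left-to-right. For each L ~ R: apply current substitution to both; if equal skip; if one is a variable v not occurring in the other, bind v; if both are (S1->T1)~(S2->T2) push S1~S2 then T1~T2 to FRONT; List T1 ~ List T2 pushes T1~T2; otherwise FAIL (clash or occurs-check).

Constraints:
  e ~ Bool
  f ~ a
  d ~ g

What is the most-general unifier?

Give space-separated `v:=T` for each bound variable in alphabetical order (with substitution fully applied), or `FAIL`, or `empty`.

Answer: d:=g e:=Bool f:=a

Derivation:
step 1: unify e ~ Bool  [subst: {-} | 2 pending]
  bind e := Bool
step 2: unify f ~ a  [subst: {e:=Bool} | 1 pending]
  bind f := a
step 3: unify d ~ g  [subst: {e:=Bool, f:=a} | 0 pending]
  bind d := g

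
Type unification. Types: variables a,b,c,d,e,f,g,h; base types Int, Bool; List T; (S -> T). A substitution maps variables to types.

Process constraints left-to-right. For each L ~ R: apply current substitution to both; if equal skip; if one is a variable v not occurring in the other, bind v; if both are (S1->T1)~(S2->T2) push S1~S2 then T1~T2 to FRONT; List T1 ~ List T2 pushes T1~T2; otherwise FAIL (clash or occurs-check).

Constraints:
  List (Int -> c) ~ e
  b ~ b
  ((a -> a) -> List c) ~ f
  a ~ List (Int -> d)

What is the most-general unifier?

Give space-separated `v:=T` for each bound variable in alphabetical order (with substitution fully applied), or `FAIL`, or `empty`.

Answer: a:=List (Int -> d) e:=List (Int -> c) f:=((List (Int -> d) -> List (Int -> d)) -> List c)

Derivation:
step 1: unify List (Int -> c) ~ e  [subst: {-} | 3 pending]
  bind e := List (Int -> c)
step 2: unify b ~ b  [subst: {e:=List (Int -> c)} | 2 pending]
  -> identical, skip
step 3: unify ((a -> a) -> List c) ~ f  [subst: {e:=List (Int -> c)} | 1 pending]
  bind f := ((a -> a) -> List c)
step 4: unify a ~ List (Int -> d)  [subst: {e:=List (Int -> c), f:=((a -> a) -> List c)} | 0 pending]
  bind a := List (Int -> d)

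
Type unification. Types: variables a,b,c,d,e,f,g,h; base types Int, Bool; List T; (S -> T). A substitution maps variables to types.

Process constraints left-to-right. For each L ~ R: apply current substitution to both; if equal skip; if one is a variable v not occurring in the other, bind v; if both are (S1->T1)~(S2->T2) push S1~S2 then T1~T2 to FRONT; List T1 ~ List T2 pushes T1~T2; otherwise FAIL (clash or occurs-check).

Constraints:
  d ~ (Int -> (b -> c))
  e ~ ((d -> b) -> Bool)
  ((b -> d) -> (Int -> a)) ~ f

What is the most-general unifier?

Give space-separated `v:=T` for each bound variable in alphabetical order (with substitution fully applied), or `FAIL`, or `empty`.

step 1: unify d ~ (Int -> (b -> c))  [subst: {-} | 2 pending]
  bind d := (Int -> (b -> c))
step 2: unify e ~ (((Int -> (b -> c)) -> b) -> Bool)  [subst: {d:=(Int -> (b -> c))} | 1 pending]
  bind e := (((Int -> (b -> c)) -> b) -> Bool)
step 3: unify ((b -> (Int -> (b -> c))) -> (Int -> a)) ~ f  [subst: {d:=(Int -> (b -> c)), e:=(((Int -> (b -> c)) -> b) -> Bool)} | 0 pending]
  bind f := ((b -> (Int -> (b -> c))) -> (Int -> a))

Answer: d:=(Int -> (b -> c)) e:=(((Int -> (b -> c)) -> b) -> Bool) f:=((b -> (Int -> (b -> c))) -> (Int -> a))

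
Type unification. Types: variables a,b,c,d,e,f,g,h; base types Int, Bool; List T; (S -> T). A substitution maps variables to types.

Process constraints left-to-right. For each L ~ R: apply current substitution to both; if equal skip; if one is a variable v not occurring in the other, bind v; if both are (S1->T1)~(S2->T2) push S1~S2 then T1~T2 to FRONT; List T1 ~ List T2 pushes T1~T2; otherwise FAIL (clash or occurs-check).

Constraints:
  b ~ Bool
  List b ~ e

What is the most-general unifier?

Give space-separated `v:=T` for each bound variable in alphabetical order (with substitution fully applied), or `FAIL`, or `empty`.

Answer: b:=Bool e:=List Bool

Derivation:
step 1: unify b ~ Bool  [subst: {-} | 1 pending]
  bind b := Bool
step 2: unify List Bool ~ e  [subst: {b:=Bool} | 0 pending]
  bind e := List Bool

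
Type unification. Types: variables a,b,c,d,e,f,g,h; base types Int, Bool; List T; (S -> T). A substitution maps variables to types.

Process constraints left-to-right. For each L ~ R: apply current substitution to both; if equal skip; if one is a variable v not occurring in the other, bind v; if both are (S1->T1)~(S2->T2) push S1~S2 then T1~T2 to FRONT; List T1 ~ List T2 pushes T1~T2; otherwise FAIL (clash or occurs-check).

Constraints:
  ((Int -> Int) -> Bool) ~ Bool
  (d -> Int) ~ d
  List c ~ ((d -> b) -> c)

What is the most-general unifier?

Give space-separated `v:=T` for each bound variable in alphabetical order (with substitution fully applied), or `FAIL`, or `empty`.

step 1: unify ((Int -> Int) -> Bool) ~ Bool  [subst: {-} | 2 pending]
  clash: ((Int -> Int) -> Bool) vs Bool

Answer: FAIL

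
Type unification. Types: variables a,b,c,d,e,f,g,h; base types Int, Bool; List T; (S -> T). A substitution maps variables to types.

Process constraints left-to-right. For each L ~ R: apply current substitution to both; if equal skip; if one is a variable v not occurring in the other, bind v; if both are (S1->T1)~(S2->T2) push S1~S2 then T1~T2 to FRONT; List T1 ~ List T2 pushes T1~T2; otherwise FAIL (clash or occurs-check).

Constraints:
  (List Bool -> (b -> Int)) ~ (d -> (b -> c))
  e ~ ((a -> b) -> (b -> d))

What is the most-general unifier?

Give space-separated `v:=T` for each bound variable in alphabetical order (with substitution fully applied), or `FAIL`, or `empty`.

step 1: unify (List Bool -> (b -> Int)) ~ (d -> (b -> c))  [subst: {-} | 1 pending]
  -> decompose arrow: push List Bool~d, (b -> Int)~(b -> c)
step 2: unify List Bool ~ d  [subst: {-} | 2 pending]
  bind d := List Bool
step 3: unify (b -> Int) ~ (b -> c)  [subst: {d:=List Bool} | 1 pending]
  -> decompose arrow: push b~b, Int~c
step 4: unify b ~ b  [subst: {d:=List Bool} | 2 pending]
  -> identical, skip
step 5: unify Int ~ c  [subst: {d:=List Bool} | 1 pending]
  bind c := Int
step 6: unify e ~ ((a -> b) -> (b -> List Bool))  [subst: {d:=List Bool, c:=Int} | 0 pending]
  bind e := ((a -> b) -> (b -> List Bool))

Answer: c:=Int d:=List Bool e:=((a -> b) -> (b -> List Bool))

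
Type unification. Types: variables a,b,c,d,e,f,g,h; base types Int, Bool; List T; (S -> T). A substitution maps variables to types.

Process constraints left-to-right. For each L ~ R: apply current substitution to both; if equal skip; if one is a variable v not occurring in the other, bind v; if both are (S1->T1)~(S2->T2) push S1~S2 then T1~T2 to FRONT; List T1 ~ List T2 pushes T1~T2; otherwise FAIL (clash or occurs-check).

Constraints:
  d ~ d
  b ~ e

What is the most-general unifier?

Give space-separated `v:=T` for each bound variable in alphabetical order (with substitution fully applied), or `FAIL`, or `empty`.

Answer: b:=e

Derivation:
step 1: unify d ~ d  [subst: {-} | 1 pending]
  -> identical, skip
step 2: unify b ~ e  [subst: {-} | 0 pending]
  bind b := e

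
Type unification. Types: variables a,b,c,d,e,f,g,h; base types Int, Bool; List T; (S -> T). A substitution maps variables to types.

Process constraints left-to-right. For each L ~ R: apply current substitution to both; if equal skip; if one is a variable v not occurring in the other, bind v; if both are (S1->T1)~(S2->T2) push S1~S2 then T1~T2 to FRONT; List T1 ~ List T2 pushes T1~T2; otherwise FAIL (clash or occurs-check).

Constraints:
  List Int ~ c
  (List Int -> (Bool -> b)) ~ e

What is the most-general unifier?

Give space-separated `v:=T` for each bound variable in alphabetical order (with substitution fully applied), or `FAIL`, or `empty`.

Answer: c:=List Int e:=(List Int -> (Bool -> b))

Derivation:
step 1: unify List Int ~ c  [subst: {-} | 1 pending]
  bind c := List Int
step 2: unify (List Int -> (Bool -> b)) ~ e  [subst: {c:=List Int} | 0 pending]
  bind e := (List Int -> (Bool -> b))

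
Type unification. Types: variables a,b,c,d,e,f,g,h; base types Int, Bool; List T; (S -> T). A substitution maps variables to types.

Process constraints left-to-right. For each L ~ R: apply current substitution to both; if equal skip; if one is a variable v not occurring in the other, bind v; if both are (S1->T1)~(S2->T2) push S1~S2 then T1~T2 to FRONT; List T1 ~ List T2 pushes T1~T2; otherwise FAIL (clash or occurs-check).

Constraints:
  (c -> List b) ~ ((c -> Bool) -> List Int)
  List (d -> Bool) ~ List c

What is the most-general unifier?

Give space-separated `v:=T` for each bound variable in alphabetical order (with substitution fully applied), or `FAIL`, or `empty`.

step 1: unify (c -> List b) ~ ((c -> Bool) -> List Int)  [subst: {-} | 1 pending]
  -> decompose arrow: push c~(c -> Bool), List b~List Int
step 2: unify c ~ (c -> Bool)  [subst: {-} | 2 pending]
  occurs-check fail: c in (c -> Bool)

Answer: FAIL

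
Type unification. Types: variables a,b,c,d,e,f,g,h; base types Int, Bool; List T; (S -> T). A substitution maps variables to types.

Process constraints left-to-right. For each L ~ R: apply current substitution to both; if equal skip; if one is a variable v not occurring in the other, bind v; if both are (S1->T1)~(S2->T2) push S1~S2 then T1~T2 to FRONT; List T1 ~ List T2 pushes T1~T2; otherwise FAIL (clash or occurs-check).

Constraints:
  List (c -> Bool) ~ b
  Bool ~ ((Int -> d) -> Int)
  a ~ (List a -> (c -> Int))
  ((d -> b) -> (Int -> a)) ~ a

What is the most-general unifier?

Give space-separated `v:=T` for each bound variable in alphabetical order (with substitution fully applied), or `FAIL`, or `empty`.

Answer: FAIL

Derivation:
step 1: unify List (c -> Bool) ~ b  [subst: {-} | 3 pending]
  bind b := List (c -> Bool)
step 2: unify Bool ~ ((Int -> d) -> Int)  [subst: {b:=List (c -> Bool)} | 2 pending]
  clash: Bool vs ((Int -> d) -> Int)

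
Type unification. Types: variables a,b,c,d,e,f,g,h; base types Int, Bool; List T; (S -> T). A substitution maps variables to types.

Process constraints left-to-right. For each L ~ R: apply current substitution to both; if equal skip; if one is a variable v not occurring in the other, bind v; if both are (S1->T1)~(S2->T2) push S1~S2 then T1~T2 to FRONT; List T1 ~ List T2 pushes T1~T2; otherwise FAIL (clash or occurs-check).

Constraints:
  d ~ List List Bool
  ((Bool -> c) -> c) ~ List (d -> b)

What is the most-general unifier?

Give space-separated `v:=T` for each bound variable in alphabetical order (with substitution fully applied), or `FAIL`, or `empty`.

Answer: FAIL

Derivation:
step 1: unify d ~ List List Bool  [subst: {-} | 1 pending]
  bind d := List List Bool
step 2: unify ((Bool -> c) -> c) ~ List (List List Bool -> b)  [subst: {d:=List List Bool} | 0 pending]
  clash: ((Bool -> c) -> c) vs List (List List Bool -> b)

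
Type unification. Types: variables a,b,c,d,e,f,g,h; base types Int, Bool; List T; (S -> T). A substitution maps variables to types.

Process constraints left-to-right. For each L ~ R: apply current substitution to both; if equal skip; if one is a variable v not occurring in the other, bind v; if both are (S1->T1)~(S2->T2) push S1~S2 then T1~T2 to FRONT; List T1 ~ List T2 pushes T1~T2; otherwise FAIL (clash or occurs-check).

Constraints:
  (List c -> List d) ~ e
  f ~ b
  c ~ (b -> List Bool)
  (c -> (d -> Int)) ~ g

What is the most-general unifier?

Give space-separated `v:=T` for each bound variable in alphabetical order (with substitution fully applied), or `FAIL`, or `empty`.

Answer: c:=(b -> List Bool) e:=(List (b -> List Bool) -> List d) f:=b g:=((b -> List Bool) -> (d -> Int))

Derivation:
step 1: unify (List c -> List d) ~ e  [subst: {-} | 3 pending]
  bind e := (List c -> List d)
step 2: unify f ~ b  [subst: {e:=(List c -> List d)} | 2 pending]
  bind f := b
step 3: unify c ~ (b -> List Bool)  [subst: {e:=(List c -> List d), f:=b} | 1 pending]
  bind c := (b -> List Bool)
step 4: unify ((b -> List Bool) -> (d -> Int)) ~ g  [subst: {e:=(List c -> List d), f:=b, c:=(b -> List Bool)} | 0 pending]
  bind g := ((b -> List Bool) -> (d -> Int))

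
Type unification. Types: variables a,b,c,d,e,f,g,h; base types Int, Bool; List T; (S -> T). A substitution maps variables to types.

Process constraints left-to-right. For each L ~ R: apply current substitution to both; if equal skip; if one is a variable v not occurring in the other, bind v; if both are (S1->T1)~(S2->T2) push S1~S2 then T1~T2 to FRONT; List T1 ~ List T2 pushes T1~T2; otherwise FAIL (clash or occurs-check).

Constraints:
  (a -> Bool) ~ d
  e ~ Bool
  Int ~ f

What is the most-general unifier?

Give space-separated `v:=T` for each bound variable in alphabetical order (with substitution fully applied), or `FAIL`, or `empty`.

step 1: unify (a -> Bool) ~ d  [subst: {-} | 2 pending]
  bind d := (a -> Bool)
step 2: unify e ~ Bool  [subst: {d:=(a -> Bool)} | 1 pending]
  bind e := Bool
step 3: unify Int ~ f  [subst: {d:=(a -> Bool), e:=Bool} | 0 pending]
  bind f := Int

Answer: d:=(a -> Bool) e:=Bool f:=Int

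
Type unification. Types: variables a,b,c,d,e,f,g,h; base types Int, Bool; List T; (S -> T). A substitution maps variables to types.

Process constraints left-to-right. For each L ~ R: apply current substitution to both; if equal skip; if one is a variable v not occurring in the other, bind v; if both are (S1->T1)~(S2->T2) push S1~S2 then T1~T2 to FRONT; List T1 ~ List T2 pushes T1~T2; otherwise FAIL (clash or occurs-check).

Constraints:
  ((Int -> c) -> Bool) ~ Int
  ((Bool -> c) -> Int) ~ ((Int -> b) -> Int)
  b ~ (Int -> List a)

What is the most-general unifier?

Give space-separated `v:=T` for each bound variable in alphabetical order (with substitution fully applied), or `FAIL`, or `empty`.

step 1: unify ((Int -> c) -> Bool) ~ Int  [subst: {-} | 2 pending]
  clash: ((Int -> c) -> Bool) vs Int

Answer: FAIL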